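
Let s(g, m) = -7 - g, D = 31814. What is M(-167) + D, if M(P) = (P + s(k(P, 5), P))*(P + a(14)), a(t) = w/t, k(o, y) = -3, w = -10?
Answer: 423452/7 ≈ 60493.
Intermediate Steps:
a(t) = -10/t
M(P) = (-4 + P)*(-5/7 + P) (M(P) = (P + (-7 - 1*(-3)))*(P - 10/14) = (P + (-7 + 3))*(P - 10*1/14) = (P - 4)*(P - 5/7) = (-4 + P)*(-5/7 + P))
M(-167) + D = (20/7 + (-167)**2 - 33/7*(-167)) + 31814 = (20/7 + 27889 + 5511/7) + 31814 = 200754/7 + 31814 = 423452/7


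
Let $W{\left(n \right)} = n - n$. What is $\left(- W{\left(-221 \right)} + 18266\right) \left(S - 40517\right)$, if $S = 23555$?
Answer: $-309827892$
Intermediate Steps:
$W{\left(n \right)} = 0$
$\left(- W{\left(-221 \right)} + 18266\right) \left(S - 40517\right) = \left(\left(-1\right) 0 + 18266\right) \left(23555 - 40517\right) = \left(0 + 18266\right) \left(-16962\right) = 18266 \left(-16962\right) = -309827892$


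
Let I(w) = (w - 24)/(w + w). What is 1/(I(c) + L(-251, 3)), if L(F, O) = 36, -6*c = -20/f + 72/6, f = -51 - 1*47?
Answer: 598/25355 ≈ 0.023585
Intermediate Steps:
f = -98 (f = -51 - 47 = -98)
c = -299/147 (c = -(-20/(-98) + 72/6)/6 = -(-20*(-1/98) + 72*(⅙))/6 = -(10/49 + 12)/6 = -⅙*598/49 = -299/147 ≈ -2.0340)
I(w) = (-24 + w)/(2*w) (I(w) = (-24 + w)/((2*w)) = (-24 + w)*(1/(2*w)) = (-24 + w)/(2*w))
1/(I(c) + L(-251, 3)) = 1/((-24 - 299/147)/(2*(-299/147)) + 36) = 1/((½)*(-147/299)*(-3827/147) + 36) = 1/(3827/598 + 36) = 1/(25355/598) = 598/25355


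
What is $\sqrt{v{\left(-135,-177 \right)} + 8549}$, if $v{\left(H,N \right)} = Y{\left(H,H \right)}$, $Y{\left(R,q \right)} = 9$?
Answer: $\sqrt{8558} \approx 92.509$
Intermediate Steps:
$v{\left(H,N \right)} = 9$
$\sqrt{v{\left(-135,-177 \right)} + 8549} = \sqrt{9 + 8549} = \sqrt{8558}$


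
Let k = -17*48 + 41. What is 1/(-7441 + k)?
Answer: -1/8216 ≈ -0.00012171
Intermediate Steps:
k = -775 (k = -816 + 41 = -775)
1/(-7441 + k) = 1/(-7441 - 775) = 1/(-8216) = -1/8216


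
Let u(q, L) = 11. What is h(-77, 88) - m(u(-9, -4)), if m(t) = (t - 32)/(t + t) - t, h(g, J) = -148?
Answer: -2993/22 ≈ -136.05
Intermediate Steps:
m(t) = -t + (-32 + t)/(2*t) (m(t) = (-32 + t)/((2*t)) - t = (-32 + t)*(1/(2*t)) - t = (-32 + t)/(2*t) - t = -t + (-32 + t)/(2*t))
h(-77, 88) - m(u(-9, -4)) = -148 - (½ - 1*11 - 16/11) = -148 - (½ - 11 - 16*1/11) = -148 - (½ - 11 - 16/11) = -148 - 1*(-263/22) = -148 + 263/22 = -2993/22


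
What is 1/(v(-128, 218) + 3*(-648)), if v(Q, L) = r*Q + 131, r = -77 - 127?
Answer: 1/24299 ≈ 4.1154e-5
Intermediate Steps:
r = -204
v(Q, L) = 131 - 204*Q (v(Q, L) = -204*Q + 131 = 131 - 204*Q)
1/(v(-128, 218) + 3*(-648)) = 1/((131 - 204*(-128)) + 3*(-648)) = 1/((131 + 26112) - 1944) = 1/(26243 - 1944) = 1/24299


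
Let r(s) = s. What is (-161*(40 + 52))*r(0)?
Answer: 0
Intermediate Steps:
(-161*(40 + 52))*r(0) = -161*(40 + 52)*0 = -161*92*0 = -14812*0 = 0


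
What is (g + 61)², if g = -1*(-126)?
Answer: 34969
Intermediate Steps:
g = 126
(g + 61)² = (126 + 61)² = 187² = 34969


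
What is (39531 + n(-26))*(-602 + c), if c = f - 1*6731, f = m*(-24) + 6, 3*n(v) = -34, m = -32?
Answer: -777628481/3 ≈ -2.5921e+8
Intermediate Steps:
n(v) = -34/3 (n(v) = (⅓)*(-34) = -34/3)
f = 774 (f = -32*(-24) + 6 = 768 + 6 = 774)
c = -5957 (c = 774 - 1*6731 = 774 - 6731 = -5957)
(39531 + n(-26))*(-602 + c) = (39531 - 34/3)*(-602 - 5957) = (118559/3)*(-6559) = -777628481/3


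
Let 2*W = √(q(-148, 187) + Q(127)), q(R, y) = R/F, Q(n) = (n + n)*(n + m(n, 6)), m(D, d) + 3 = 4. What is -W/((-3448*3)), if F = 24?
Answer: √1170210/124128 ≈ 0.0087149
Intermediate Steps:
m(D, d) = 1 (m(D, d) = -3 + 4 = 1)
Q(n) = 2*n*(1 + n) (Q(n) = (n + n)*(n + 1) = (2*n)*(1 + n) = 2*n*(1 + n))
q(R, y) = R/24
W = √1170210/12 (W = √((1/24)*(-148) + 2*127*(1 + 127))/2 = √(-37/6 + 2*127*128)/2 = √(-37/6 + 32512)/2 = √(195035/6)/2 = (√1170210/6)/2 = √1170210/12 ≈ 90.147)
-W/((-3448*3)) = -√1170210/12/((-3448*3)) = -√1170210/12/(-10344) = -√1170210/12*(-1)/10344 = -(-1)*√1170210/124128 = √1170210/124128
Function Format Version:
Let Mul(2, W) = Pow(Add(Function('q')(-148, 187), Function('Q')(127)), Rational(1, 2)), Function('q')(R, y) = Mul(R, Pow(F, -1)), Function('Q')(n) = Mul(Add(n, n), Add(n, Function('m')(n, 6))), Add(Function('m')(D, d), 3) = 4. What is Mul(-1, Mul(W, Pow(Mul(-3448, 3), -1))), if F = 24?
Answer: Mul(Rational(1, 124128), Pow(1170210, Rational(1, 2))) ≈ 0.0087149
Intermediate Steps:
Function('m')(D, d) = 1 (Function('m')(D, d) = Add(-3, 4) = 1)
Function('Q')(n) = Mul(2, n, Add(1, n)) (Function('Q')(n) = Mul(Add(n, n), Add(n, 1)) = Mul(Mul(2, n), Add(1, n)) = Mul(2, n, Add(1, n)))
Function('q')(R, y) = Mul(Rational(1, 24), R) (Function('q')(R, y) = Mul(R, Pow(24, -1)) = Mul(R, Rational(1, 24)) = Mul(Rational(1, 24), R))
W = Mul(Rational(1, 12), Pow(1170210, Rational(1, 2))) (W = Mul(Rational(1, 2), Pow(Add(Mul(Rational(1, 24), -148), Mul(2, 127, Add(1, 127))), Rational(1, 2))) = Mul(Rational(1, 2), Pow(Add(Rational(-37, 6), Mul(2, 127, 128)), Rational(1, 2))) = Mul(Rational(1, 2), Pow(Add(Rational(-37, 6), 32512), Rational(1, 2))) = Mul(Rational(1, 2), Pow(Rational(195035, 6), Rational(1, 2))) = Mul(Rational(1, 2), Mul(Rational(1, 6), Pow(1170210, Rational(1, 2)))) = Mul(Rational(1, 12), Pow(1170210, Rational(1, 2))) ≈ 90.147)
Mul(-1, Mul(W, Pow(Mul(-3448, 3), -1))) = Mul(-1, Mul(Mul(Rational(1, 12), Pow(1170210, Rational(1, 2))), Pow(Mul(-3448, 3), -1))) = Mul(-1, Mul(Mul(Rational(1, 12), Pow(1170210, Rational(1, 2))), Pow(-10344, -1))) = Mul(-1, Mul(Mul(Rational(1, 12), Pow(1170210, Rational(1, 2))), Rational(-1, 10344))) = Mul(-1, Mul(Rational(-1, 124128), Pow(1170210, Rational(1, 2)))) = Mul(Rational(1, 124128), Pow(1170210, Rational(1, 2)))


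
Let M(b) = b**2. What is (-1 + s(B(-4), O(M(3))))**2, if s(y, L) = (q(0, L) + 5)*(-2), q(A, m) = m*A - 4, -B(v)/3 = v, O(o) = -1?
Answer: 9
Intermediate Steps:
B(v) = -3*v
q(A, m) = -4 + A*m (q(A, m) = A*m - 4 = -4 + A*m)
s(y, L) = -2 (s(y, L) = ((-4 + 0*L) + 5)*(-2) = ((-4 + 0) + 5)*(-2) = (-4 + 5)*(-2) = 1*(-2) = -2)
(-1 + s(B(-4), O(M(3))))**2 = (-1 - 2)**2 = (-3)**2 = 9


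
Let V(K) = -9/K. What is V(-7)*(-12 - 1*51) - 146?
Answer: -227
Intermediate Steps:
V(-7)*(-12 - 1*51) - 146 = (-9/(-7))*(-12 - 1*51) - 146 = (-9*(-⅐))*(-12 - 51) - 146 = (9/7)*(-63) - 146 = -81 - 146 = -227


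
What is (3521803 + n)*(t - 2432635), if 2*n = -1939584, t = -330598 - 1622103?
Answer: -11191425710696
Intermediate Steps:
t = -1952701
n = -969792 (n = (½)*(-1939584) = -969792)
(3521803 + n)*(t - 2432635) = (3521803 - 969792)*(-1952701 - 2432635) = 2552011*(-4385336) = -11191425710696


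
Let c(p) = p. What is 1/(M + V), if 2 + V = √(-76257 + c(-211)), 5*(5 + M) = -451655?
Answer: -45169/4080515356 - I*√19117/4080515356 ≈ -1.1069e-5 - 3.3884e-8*I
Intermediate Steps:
M = -90336 (M = -5 + (⅕)*(-451655) = -5 - 90331 = -90336)
V = -2 + 2*I*√19117 (V = -2 + √(-76257 - 211) = -2 + √(-76468) = -2 + 2*I*√19117 ≈ -2.0 + 276.53*I)
1/(M + V) = 1/(-90336 + (-2 + 2*I*√19117)) = 1/(-90338 + 2*I*√19117)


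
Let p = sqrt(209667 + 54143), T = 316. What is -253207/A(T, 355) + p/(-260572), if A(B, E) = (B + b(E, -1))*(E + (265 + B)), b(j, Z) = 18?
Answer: -253207/312624 - sqrt(263810)/260572 ≈ -0.81191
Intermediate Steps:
p = sqrt(263810) ≈ 513.62
A(B, E) = (18 + B)*(265 + B + E) (A(B, E) = (B + 18)*(E + (265 + B)) = (18 + B)*(265 + B + E))
-253207/A(T, 355) + p/(-260572) = -253207/(4770 + 316**2 + 18*355 + 283*316 + 316*355) + sqrt(263810)/(-260572) = -253207/(4770 + 99856 + 6390 + 89428 + 112180) + sqrt(263810)*(-1/260572) = -253207/312624 - sqrt(263810)/260572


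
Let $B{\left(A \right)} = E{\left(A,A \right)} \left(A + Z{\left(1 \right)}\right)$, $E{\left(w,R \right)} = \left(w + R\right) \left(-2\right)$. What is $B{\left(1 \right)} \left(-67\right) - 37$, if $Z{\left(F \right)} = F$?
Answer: $499$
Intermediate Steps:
$E{\left(w,R \right)} = - 2 R - 2 w$ ($E{\left(w,R \right)} = \left(R + w\right) \left(-2\right) = - 2 R - 2 w$)
$B{\left(A \right)} = - 4 A \left(1 + A\right)$ ($B{\left(A \right)} = \left(- 2 A - 2 A\right) \left(A + 1\right) = - 4 A \left(1 + A\right)$)
$B{\left(1 \right)} \left(-67\right) - 37 = \left(-4\right) 1 \left(1 + 1\right) \left(-67\right) - 37 = \left(-4\right) 1 \cdot 2 \left(-67\right) - 37 = \left(-8\right) \left(-67\right) - 37 = 536 - 37 = 499$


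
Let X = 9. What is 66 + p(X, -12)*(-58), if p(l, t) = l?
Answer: -456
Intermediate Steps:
66 + p(X, -12)*(-58) = 66 + 9*(-58) = 66 - 522 = -456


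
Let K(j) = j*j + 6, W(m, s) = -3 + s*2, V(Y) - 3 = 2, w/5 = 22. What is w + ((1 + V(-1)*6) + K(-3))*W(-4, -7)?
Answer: -672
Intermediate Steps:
w = 110 (w = 5*22 = 110)
V(Y) = 5 (V(Y) = 3 + 2 = 5)
W(m, s) = -3 + 2*s
K(j) = 6 + j² (K(j) = j² + 6 = 6 + j²)
w + ((1 + V(-1)*6) + K(-3))*W(-4, -7) = 110 + ((1 + 5*6) + (6 + (-3)²))*(-3 + 2*(-7)) = 110 + ((1 + 30) + (6 + 9))*(-3 - 14) = 110 + (31 + 15)*(-17) = 110 + 46*(-17) = 110 - 782 = -672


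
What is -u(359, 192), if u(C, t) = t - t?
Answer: 0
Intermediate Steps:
u(C, t) = 0
-u(359, 192) = -1*0 = 0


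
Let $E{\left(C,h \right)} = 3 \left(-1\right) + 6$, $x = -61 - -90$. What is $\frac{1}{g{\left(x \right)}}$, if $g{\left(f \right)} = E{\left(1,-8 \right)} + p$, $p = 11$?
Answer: $\frac{1}{14} \approx 0.071429$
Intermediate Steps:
$x = 29$ ($x = -61 + 90 = 29$)
$E{\left(C,h \right)} = 3$ ($E{\left(C,h \right)} = -3 + 6 = 3$)
$g{\left(f \right)} = 14$ ($g{\left(f \right)} = 3 + 11 = 14$)
$\frac{1}{g{\left(x \right)}} = \frac{1}{14}$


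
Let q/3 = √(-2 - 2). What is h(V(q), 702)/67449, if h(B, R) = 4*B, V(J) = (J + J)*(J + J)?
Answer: -192/22483 ≈ -0.0085398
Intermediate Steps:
q = 6*I (q = 3*√(-2 - 2) = 3*√(-4) = 3*(2*I) = 6*I ≈ 6.0*I)
V(J) = 4*J² (V(J) = (2*J)*(2*J) = 4*J²)
h(V(q), 702)/67449 = (4*(4*(6*I)²))/67449 = (4*(4*(-36)))*(1/67449) = (4*(-144))*(1/67449) = -576*1/67449 = -192/22483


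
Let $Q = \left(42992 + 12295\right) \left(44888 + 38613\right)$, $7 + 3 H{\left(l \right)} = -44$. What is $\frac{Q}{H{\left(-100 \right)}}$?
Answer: $- \frac{4616519787}{17} \approx -2.7156 \cdot 10^{8}$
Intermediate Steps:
$H{\left(l \right)} = -17$ ($H{\left(l \right)} = - \frac{7}{3} + \frac{1}{3} \left(-44\right) = - \frac{7}{3} - \frac{44}{3} = -17$)
$Q = 4616519787$ ($Q = 55287 \cdot 83501 = 4616519787$)
$\frac{Q}{H{\left(-100 \right)}} = \frac{4616519787}{-17} = 4616519787 \left(- \frac{1}{17}\right) = - \frac{4616519787}{17}$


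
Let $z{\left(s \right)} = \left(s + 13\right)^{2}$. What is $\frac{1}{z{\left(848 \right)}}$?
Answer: $\frac{1}{741321} \approx 1.3489 \cdot 10^{-6}$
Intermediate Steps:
$z{\left(s \right)} = \left(13 + s\right)^{2}$
$\frac{1}{z{\left(848 \right)}} = \frac{1}{\left(13 + 848\right)^{2}} = \frac{1}{861^{2}} = \frac{1}{741321}$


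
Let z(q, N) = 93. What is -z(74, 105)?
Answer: -93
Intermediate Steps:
-z(74, 105) = -1*93 = -93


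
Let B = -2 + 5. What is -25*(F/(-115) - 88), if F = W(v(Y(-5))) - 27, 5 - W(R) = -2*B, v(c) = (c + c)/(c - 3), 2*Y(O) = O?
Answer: 50520/23 ≈ 2196.5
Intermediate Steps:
Y(O) = O/2
v(c) = 2*c/(-3 + c) (v(c) = (2*c)/(-3 + c) = 2*c/(-3 + c))
B = 3
W(R) = 11 (W(R) = 5 - (-2)*3 = 5 - 1*(-6) = 5 + 6 = 11)
F = -16 (F = 11 - 27 = -16)
-25*(F/(-115) - 88) = -25*(-16/(-115) - 88) = -25*(-16*(-1/115) - 88) = -25*(16/115 - 88) = -25*(-10104/115) = 50520/23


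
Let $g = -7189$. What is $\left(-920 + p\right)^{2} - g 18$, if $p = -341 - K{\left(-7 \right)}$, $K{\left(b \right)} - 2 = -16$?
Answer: $1684411$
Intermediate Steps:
$K{\left(b \right)} = -14$ ($K{\left(b \right)} = 2 - 16 = -14$)
$p = -327$ ($p = -341 - -14 = -341 + 14 = -327$)
$\left(-920 + p\right)^{2} - g 18 = \left(-920 - 327\right)^{2} - \left(-7189\right) 18 = \left(-1247\right)^{2} - -129402 = 1555009 + 129402 = 1684411$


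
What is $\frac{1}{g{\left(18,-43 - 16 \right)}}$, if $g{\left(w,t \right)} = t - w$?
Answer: $- \frac{1}{77} \approx -0.012987$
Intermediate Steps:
$\frac{1}{g{\left(18,-43 - 16 \right)}} = \frac{1}{\left(-43 - 16\right) - 18} = \frac{1}{-59 - 18} = \frac{1}{-77} = - \frac{1}{77}$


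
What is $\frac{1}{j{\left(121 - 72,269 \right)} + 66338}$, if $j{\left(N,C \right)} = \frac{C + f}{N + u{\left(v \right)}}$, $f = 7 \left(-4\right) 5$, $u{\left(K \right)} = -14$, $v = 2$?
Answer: $\frac{35}{2321959} \approx 1.5073 \cdot 10^{-5}$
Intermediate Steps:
$f = -140$ ($f = \left(-28\right) 5 = -140$)
$j{\left(N,C \right)} = \frac{-140 + C}{-14 + N}$ ($j{\left(N,C \right)} = \frac{C - 140}{N - 14} = \frac{-140 + C}{-14 + N}$)
$\frac{1}{j{\left(121 - 72,269 \right)} + 66338} = \frac{1}{\frac{-140 + 269}{-14 + \left(121 - 72\right)} + 66338} = \frac{1}{\frac{1}{-14 + 49} \cdot 129 + 66338} = \frac{1}{\frac{1}{35} \cdot 129 + 66338} = \frac{1}{\frac{129}{35} + 66338} = \frac{1}{\frac{2321959}{35}} = \frac{35}{2321959}$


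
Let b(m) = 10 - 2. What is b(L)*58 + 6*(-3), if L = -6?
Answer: 446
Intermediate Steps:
b(m) = 8
b(L)*58 + 6*(-3) = 8*58 + 6*(-3) = 464 - 18 = 446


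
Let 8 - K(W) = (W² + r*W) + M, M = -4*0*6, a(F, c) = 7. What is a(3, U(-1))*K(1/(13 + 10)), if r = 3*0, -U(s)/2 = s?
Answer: 29617/529 ≈ 55.987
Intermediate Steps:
U(s) = -2*s
r = 0
M = 0 (M = 0*6 = 0)
K(W) = 8 - W² (K(W) = 8 - ((W² + 0*W) + 0) = 8 - ((W² + 0) + 0) = 8 - (W² + 0) = 8 - W²)
a(3, U(-1))*K(1/(13 + 10)) = 7*(8 - (1/(13 + 10))²) = 7*(8 - (1/23)²) = 7*(8 - 1*1/529) = 7*(8 - 1/529) = 7*(4231/529) = 29617/529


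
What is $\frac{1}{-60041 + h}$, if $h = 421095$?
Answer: $\frac{1}{361054} \approx 2.7697 \cdot 10^{-6}$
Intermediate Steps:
$\frac{1}{-60041 + h} = \frac{1}{-60041 + 421095} = \frac{1}{361054}$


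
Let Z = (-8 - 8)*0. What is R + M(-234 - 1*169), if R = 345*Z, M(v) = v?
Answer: -403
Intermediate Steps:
Z = 0 (Z = -16*0 = 0)
R = 0 (R = 345*0 = 0)
R + M(-234 - 1*169) = 0 + (-234 - 1*169) = 0 + (-234 - 169) = 0 - 403 = -403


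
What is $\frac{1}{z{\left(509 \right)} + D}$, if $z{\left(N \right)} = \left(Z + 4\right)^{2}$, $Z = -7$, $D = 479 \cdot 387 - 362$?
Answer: $\frac{1}{185020} \approx 5.4048 \cdot 10^{-6}$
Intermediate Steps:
$D = 185011$ ($D = 185373 - 362 = 185011$)
$z{\left(N \right)} = 9$ ($z{\left(N \right)} = \left(-7 + 4\right)^{2} = \left(-3\right)^{2} = 9$)
$\frac{1}{z{\left(509 \right)} + D} = \frac{1}{9 + 185011} = \frac{1}{185020}$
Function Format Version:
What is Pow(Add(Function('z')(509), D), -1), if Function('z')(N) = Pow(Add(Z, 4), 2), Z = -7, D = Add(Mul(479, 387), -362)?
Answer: Rational(1, 185020) ≈ 5.4048e-6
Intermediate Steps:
D = 185011 (D = Add(185373, -362) = 185011)
Function('z')(N) = 9 (Function('z')(N) = Pow(Add(-7, 4), 2) = Pow(-3, 2) = 9)
Pow(Add(Function('z')(509), D), -1) = Pow(Add(9, 185011), -1) = Pow(185020, -1) = Rational(1, 185020)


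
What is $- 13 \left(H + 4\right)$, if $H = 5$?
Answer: $-117$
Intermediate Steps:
$- 13 \left(H + 4\right) = - 13 \left(5 + 4\right) = \left(-13\right) 9 = -117$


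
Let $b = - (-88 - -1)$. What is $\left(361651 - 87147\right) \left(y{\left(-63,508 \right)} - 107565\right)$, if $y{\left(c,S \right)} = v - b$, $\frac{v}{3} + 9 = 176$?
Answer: $-29413378104$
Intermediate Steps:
$v = 501$ ($v = -27 + 3 \cdot 176 = -27 + 528 = 501$)
$b = 87$ ($b = - (-88 + 1) = \left(-1\right) \left(-87\right) = 87$)
$y{\left(c,S \right)} = 414$ ($y{\left(c,S \right)} = 501 - 87 = 414$)
$\left(361651 - 87147\right) \left(y{\left(-63,508 \right)} - 107565\right) = \left(361651 - 87147\right) \left(414 - 107565\right) = 274504 \left(-107151\right) = -29413378104$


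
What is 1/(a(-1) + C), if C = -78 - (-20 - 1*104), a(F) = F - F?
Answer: 1/46 ≈ 0.021739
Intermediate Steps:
a(F) = 0
C = 46 (C = -78 - (-20 - 104) = -78 - 1*(-124) = -78 + 124 = 46)
1/(a(-1) + C) = 1/(0 + 46) = 1/46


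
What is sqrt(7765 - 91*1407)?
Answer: 4*I*sqrt(7517) ≈ 346.8*I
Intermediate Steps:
sqrt(7765 - 91*1407) = sqrt(7765 - 128037) = sqrt(-120272) = 4*I*sqrt(7517)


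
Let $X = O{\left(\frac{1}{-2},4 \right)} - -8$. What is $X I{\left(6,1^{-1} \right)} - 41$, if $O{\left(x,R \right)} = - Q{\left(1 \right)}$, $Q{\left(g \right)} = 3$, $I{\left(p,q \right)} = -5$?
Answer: $-66$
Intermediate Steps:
$O{\left(x,R \right)} = -3$ ($O{\left(x,R \right)} = \left(-1\right) 3 = -3$)
$X = 5$ ($X = -3 - -8 = -3 + 8 = 5$)
$X I{\left(6,1^{-1} \right)} - 41 = 5 \left(-5\right) - 41 = -25 - 41 = -66$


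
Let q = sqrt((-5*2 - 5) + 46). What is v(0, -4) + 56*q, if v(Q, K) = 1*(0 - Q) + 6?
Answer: 6 + 56*sqrt(31) ≈ 317.79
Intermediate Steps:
q = sqrt(31) (q = sqrt((-10 - 5) + 46) = sqrt(-15 + 46) = sqrt(31) ≈ 5.5678)
v(Q, K) = 6 - Q (v(Q, K) = 1*(-Q) + 6 = -Q + 6 = 6 - Q)
v(0, -4) + 56*q = (6 - 1*0) + 56*sqrt(31) = (6 + 0) + 56*sqrt(31) = 6 + 56*sqrt(31)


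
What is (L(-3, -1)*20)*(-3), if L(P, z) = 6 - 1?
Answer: -300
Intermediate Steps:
L(P, z) = 5
(L(-3, -1)*20)*(-3) = (5*20)*(-3) = 100*(-3) = -300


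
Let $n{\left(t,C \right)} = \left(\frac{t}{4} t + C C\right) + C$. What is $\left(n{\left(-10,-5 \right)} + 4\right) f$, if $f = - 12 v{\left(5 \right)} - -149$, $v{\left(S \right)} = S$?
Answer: $4361$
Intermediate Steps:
$n{\left(t,C \right)} = C + C^{2} + \frac{t^{2}}{4}$ ($n{\left(t,C \right)} = \left(t \frac{1}{4} t + C^{2}\right) + C = \left(\frac{t}{4} t + C^{2}\right) + C = \left(\frac{t^{2}}{4} + C^{2}\right) + C = \left(C^{2} + \frac{t^{2}}{4}\right) + C = C + C^{2} + \frac{t^{2}}{4}$)
$f = 89$ ($f = \left(-12\right) 5 - -149 = -60 + 149 = 89$)
$\left(n{\left(-10,-5 \right)} + 4\right) f = \left(\left(-5 + \left(-5\right)^{2} + \frac{\left(-10\right)^{2}}{4}\right) + 4\right) 89 = \left(\left(-5 + 25 + \frac{1}{4} \cdot 100\right) + 4\right) 89 = \left(\left(-5 + 25 + 25\right) + 4\right) 89 = \left(45 + 4\right) 89 = 49 \cdot 89 = 4361$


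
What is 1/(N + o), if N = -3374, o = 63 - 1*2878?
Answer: -1/6189 ≈ -0.00016158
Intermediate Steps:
o = -2815 (o = 63 - 2878 = -2815)
1/(N + o) = 1/(-3374 - 2815) = 1/(-6189) = -1/6189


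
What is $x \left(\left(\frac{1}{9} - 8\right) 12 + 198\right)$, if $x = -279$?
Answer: $-28830$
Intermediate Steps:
$x \left(\left(\frac{1}{9} - 8\right) 12 + 198\right) = - 279 \left(\left(\frac{1}{9} - 8\right) 12 + 198\right) = - 279 \left(\left(- \frac{71}{9}\right) 12 + 198\right) = - 279 \left(- \frac{284}{3} + 198\right) = \left(-279\right) \frac{310}{3} = -28830$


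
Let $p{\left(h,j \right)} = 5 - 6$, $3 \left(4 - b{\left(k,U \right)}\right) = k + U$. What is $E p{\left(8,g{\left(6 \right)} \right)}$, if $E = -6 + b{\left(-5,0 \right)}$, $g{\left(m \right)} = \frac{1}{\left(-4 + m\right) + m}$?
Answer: $\frac{1}{3} \approx 0.33333$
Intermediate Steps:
$b{\left(k,U \right)} = 4 - \frac{U}{3} - \frac{k}{3}$ ($b{\left(k,U \right)} = 4 - \frac{k + U}{3} = 4 - \frac{U + k}{3} = 4 - \left(\frac{U}{3} + \frac{k}{3}\right) = 4 - \frac{U}{3} - \frac{k}{3}$)
$g{\left(m \right)} = \frac{1}{-4 + 2 m}$
$E = - \frac{1}{3}$ ($E = -6 - - \frac{17}{3} = -6 + \left(4 + 0 + \frac{5}{3}\right) = -6 + \frac{17}{3} = - \frac{1}{3} \approx -0.33333$)
$p{\left(h,j \right)} = -1$ ($p{\left(h,j \right)} = 5 - 6 = -1$)
$E p{\left(8,g{\left(6 \right)} \right)} = \left(- \frac{1}{3}\right) \left(-1\right) = \frac{1}{3}$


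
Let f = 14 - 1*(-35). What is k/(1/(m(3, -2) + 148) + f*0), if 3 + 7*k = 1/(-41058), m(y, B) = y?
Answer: -18599425/287406 ≈ -64.715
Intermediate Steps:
f = 49 (f = 14 + 35 = 49)
k = -123175/287406 (k = -3/7 + (1/7)/(-41058) = -3/7 + (1/7)*(-1/41058) = -3/7 - 1/287406 = -123175/287406 ≈ -0.42858)
k/(1/(m(3, -2) + 148) + f*0) = -123175/(287406*(1/(3 + 148) + 49*0)) = -123175/(287406*(1/151 + 0)) = -123175/(287406*1/151) = -123175/287406*151 = -18599425/287406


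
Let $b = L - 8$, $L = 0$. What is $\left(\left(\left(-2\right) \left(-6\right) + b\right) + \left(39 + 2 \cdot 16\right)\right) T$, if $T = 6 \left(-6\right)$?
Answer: $-2700$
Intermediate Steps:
$b = -8$ ($b = 0 - 8 = -8$)
$T = -36$
$\left(\left(\left(-2\right) \left(-6\right) + b\right) + \left(39 + 2 \cdot 16\right)\right) T = \left(\left(\left(-2\right) \left(-6\right) - 8\right) + \left(39 + 2 \cdot 16\right)\right) \left(-36\right) = \left(\left(12 - 8\right) + \left(39 + 32\right)\right) \left(-36\right) = \left(4 + 71\right) \left(-36\right) = 75 \left(-36\right) = -2700$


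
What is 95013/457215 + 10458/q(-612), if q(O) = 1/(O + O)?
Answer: -114757305417/8965 ≈ -1.2801e+7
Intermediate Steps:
q(O) = 1/(2*O)
95013/457215 + 10458/q(-612) = 95013/457215 + 10458/(((1/2)/(-612))) = 95013*(1/457215) + 10458/(((1/2)*(-1/612))) = 1863/8965 + 10458/(-1/1224) = 1863/8965 + 10458*(-1224) = 1863/8965 - 12800592 = -114757305417/8965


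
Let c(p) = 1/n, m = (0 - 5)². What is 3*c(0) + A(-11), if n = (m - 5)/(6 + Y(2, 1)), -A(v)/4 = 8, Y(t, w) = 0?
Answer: -311/10 ≈ -31.100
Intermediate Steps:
m = 25 (m = (-5)² = 25)
A(v) = -32 (A(v) = -4*8 = -32)
n = 10/3 (n = (25 - 5)/(6 + 0) = 20/6 = 20*(⅙) = 10/3 ≈ 3.3333)
c(p) = 3/10 (c(p) = 1/(10/3) = 3/10)
3*c(0) + A(-11) = 3*(3/10) - 32 = 9/10 - 32 = -311/10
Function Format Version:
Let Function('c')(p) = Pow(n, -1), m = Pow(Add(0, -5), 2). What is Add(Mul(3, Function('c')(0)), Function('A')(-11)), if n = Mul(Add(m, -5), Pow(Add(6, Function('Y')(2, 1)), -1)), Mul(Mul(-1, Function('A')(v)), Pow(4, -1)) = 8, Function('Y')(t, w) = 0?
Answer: Rational(-311, 10) ≈ -31.100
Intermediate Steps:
m = 25 (m = Pow(-5, 2) = 25)
Function('A')(v) = -32 (Function('A')(v) = Mul(-4, 8) = -32)
n = Rational(10, 3) (n = Mul(Add(25, -5), Pow(Add(6, 0), -1)) = Mul(20, Pow(6, -1)) = Mul(20, Rational(1, 6)) = Rational(10, 3) ≈ 3.3333)
Function('c')(p) = Rational(3, 10) (Function('c')(p) = Pow(Rational(10, 3), -1) = Rational(3, 10))
Add(Mul(3, Function('c')(0)), Function('A')(-11)) = Add(Mul(3, Rational(3, 10)), -32) = Add(Rational(9, 10), -32) = Rational(-311, 10)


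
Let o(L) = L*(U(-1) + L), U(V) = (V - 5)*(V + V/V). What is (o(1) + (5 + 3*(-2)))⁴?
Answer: 0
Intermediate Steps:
U(V) = (1 + V)*(-5 + V) (U(V) = (-5 + V)*(V + 1) = (-5 + V)*(1 + V) = (1 + V)*(-5 + V))
o(L) = L² (o(L) = L*((-5 + (-1)² - 4*(-1)) + L) = L*((-5 + 1 + 4) + L) = L*(0 + L) = L*L = L²)
(o(1) + (5 + 3*(-2)))⁴ = (1² + (5 + 3*(-2)))⁴ = (1 + (5 - 6))⁴ = (1 - 1)⁴ = 0⁴ = 0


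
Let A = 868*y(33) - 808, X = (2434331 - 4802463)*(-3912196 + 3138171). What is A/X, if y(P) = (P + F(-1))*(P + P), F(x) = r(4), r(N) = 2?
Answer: 501068/458248342825 ≈ 1.0934e-6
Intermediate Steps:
X = 1832993371300 (X = -2368132*(-774025) = 1832993371300)
F(x) = 2
y(P) = 2*P*(2 + P) (y(P) = (P + 2)*(P + P) = (2 + P)*(2*P) = 2*P*(2 + P))
A = 2004272 (A = 868*(2*33*(2 + 33)) - 808 = 868*(2*33*35) - 808 = 868*2310 - 808 = 2005080 - 808 = 2004272)
A/X = 2004272/1832993371300 = 2004272*(1/1832993371300) = 501068/458248342825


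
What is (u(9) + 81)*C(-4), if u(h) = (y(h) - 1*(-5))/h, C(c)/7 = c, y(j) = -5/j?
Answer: -184828/81 ≈ -2281.8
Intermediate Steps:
C(c) = 7*c
u(h) = (5 - 5/h)/h (u(h) = (-5/h - 1*(-5))/h = (-5/h + 5)/h = (5 - 5/h)/h)
(u(9) + 81)*C(-4) = (5*(-1 + 9)/9² + 81)*(7*(-4)) = (5*(1/81)*8 + 81)*(-28) = (40/81 + 81)*(-28) = (6601/81)*(-28) = -184828/81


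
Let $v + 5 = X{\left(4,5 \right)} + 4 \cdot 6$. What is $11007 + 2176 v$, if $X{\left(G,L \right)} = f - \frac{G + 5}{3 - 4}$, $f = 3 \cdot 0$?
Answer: $71935$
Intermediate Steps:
$f = 0$
$X{\left(G,L \right)} = 5 + G$ ($X{\left(G,L \right)} = 0 - \frac{G + 5}{3 - 4} = 0 - \frac{5 + G}{-1} = 0 - \left(5 + G\right) \left(-1\right) = 0 - \left(-5 - G\right) = 0 + \left(5 + G\right) = 5 + G$)
$v = 28$ ($v = -5 + \left(\left(5 + 4\right) + 4 \cdot 6\right) = -5 + \left(9 + 24\right) = -5 + 33 = 28$)
$11007 + 2176 v = 11007 + 2176 \cdot 28 = 11007 + 60928 = 71935$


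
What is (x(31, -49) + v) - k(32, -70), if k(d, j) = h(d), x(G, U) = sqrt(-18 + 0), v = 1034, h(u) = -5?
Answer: 1039 + 3*I*sqrt(2) ≈ 1039.0 + 4.2426*I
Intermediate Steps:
x(G, U) = 3*I*sqrt(2) (x(G, U) = sqrt(-18) = 3*I*sqrt(2))
k(d, j) = -5
(x(31, -49) + v) - k(32, -70) = (3*I*sqrt(2) + 1034) - 1*(-5) = (1034 + 3*I*sqrt(2)) + 5 = 1039 + 3*I*sqrt(2)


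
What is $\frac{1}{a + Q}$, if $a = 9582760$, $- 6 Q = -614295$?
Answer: $\frac{2}{19370285} \approx 1.0325 \cdot 10^{-7}$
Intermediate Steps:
$Q = \frac{204765}{2}$ ($Q = \left(- \frac{1}{6}\right) \left(-614295\right) = \frac{204765}{2} \approx 1.0238 \cdot 10^{5}$)
$\frac{1}{a + Q} = \frac{1}{9582760 + \frac{204765}{2}} = \frac{1}{\frac{19370285}{2}} = \frac{2}{19370285}$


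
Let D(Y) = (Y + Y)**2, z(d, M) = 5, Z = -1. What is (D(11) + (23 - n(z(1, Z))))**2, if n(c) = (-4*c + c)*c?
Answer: 338724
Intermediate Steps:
n(c) = -3*c**2 (n(c) = (-3*c)*c = -3*c**2)
D(Y) = 4*Y**2 (D(Y) = (2*Y)**2 = 4*Y**2)
(D(11) + (23 - n(z(1, Z))))**2 = (4*11**2 + (23 - (-3)*5**2))**2 = (4*121 + (23 - (-3)*25))**2 = (484 + (23 - 1*(-75)))**2 = (484 + (23 + 75))**2 = (484 + 98)**2 = 582**2 = 338724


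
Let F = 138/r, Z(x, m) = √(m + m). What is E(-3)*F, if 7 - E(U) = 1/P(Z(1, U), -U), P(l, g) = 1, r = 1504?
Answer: 207/376 ≈ 0.55053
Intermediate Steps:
Z(x, m) = √2*√m (Z(x, m) = √(2*m) = √2*√m)
E(U) = 6 (E(U) = 7 - 1/1 = 7 - 1*1 = 7 - 1 = 6)
F = 69/752 (F = 138/1504 = 138*(1/1504) = 69/752 ≈ 0.091755)
E(-3)*F = 6*(69/752) = 207/376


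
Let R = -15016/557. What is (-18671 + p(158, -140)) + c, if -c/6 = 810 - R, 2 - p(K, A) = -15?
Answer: -13187394/557 ≈ -23676.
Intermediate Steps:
p(K, A) = 17 (p(K, A) = 2 - 1*(-15) = 2 + 15 = 17)
R = -15016/557 (R = -15016*1/557 = -15016/557 ≈ -26.959)
c = -2797116/557 (c = -6*(810 - 1*(-15016/557)) = -6*(810 + 15016/557) = -6*466186/557 = -2797116/557 ≈ -5021.8)
(-18671 + p(158, -140)) + c = (-18671 + 17) - 2797116/557 = -18654 - 2797116/557 = -13187394/557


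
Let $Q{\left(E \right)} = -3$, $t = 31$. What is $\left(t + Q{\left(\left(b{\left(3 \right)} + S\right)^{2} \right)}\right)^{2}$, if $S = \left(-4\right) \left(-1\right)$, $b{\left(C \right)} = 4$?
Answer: $784$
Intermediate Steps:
$S = 4$
$\left(t + Q{\left(\left(b{\left(3 \right)} + S\right)^{2} \right)}\right)^{2} = \left(31 - 3\right)^{2} = 28^{2} = 784$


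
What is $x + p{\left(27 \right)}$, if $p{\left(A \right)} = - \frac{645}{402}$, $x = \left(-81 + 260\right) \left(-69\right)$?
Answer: $- \frac{1655249}{134} \approx -12353.0$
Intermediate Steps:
$x = -12351$ ($x = 179 \left(-69\right) = -12351$)
$p{\left(A \right)} = - \frac{215}{134}$ ($p{\left(A \right)} = \left(-645\right) \frac{1}{402} = - \frac{215}{134}$)
$x + p{\left(27 \right)} = -12351 - \frac{215}{134} = - \frac{1655249}{134}$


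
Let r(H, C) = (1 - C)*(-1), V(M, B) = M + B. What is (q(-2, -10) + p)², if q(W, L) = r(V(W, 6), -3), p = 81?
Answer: 5929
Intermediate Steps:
V(M, B) = B + M
r(H, C) = -1 + C
q(W, L) = -4 (q(W, L) = -1 - 3 = -4)
(q(-2, -10) + p)² = (-4 + 81)² = 77² = 5929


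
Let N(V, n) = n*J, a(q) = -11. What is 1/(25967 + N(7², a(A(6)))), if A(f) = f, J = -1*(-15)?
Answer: 1/25802 ≈ 3.8757e-5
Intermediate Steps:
J = 15
N(V, n) = 15*n (N(V, n) = n*15 = 15*n)
1/(25967 + N(7², a(A(6)))) = 1/(25967 + 15*(-11)) = 1/(25967 - 165) = 1/25802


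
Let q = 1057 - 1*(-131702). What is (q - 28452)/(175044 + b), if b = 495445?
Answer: 104307/670489 ≈ 0.15557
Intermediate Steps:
q = 132759 (q = 1057 + 131702 = 132759)
(q - 28452)/(175044 + b) = (132759 - 28452)/(175044 + 495445) = 104307/670489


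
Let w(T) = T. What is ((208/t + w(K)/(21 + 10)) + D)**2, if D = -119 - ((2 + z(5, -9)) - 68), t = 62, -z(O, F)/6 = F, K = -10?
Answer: 10387729/961 ≈ 10809.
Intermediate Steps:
z(O, F) = -6*F
D = -107 (D = -119 - ((2 - 6*(-9)) - 68) = -119 - ((2 + 54) - 68) = -119 - (56 - 68) = -119 - 1*(-12) = -119 + 12 = -107)
((208/t + w(K)/(21 + 10)) + D)**2 = ((208/62 - 10/(21 + 10)) - 107)**2 = ((208*(1/62) - 10/31) - 107)**2 = ((104/31 - 10*1/31) - 107)**2 = ((104/31 - 10/31) - 107)**2 = (94/31 - 107)**2 = (-3223/31)**2 = 10387729/961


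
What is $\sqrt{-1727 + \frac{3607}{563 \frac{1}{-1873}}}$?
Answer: $\frac{2 i \sqrt{1087745839}}{563} \approx 117.16 i$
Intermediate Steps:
$\sqrt{-1727 + \frac{3607}{563 \frac{1}{-1873}}} = \sqrt{-1727 + \frac{3607}{563 \left(- \frac{1}{1873}\right)}} = \sqrt{-1727 + \frac{3607}{- \frac{563}{1873}}} = \sqrt{-1727 + 3607 \left(- \frac{1873}{563}\right)} = \sqrt{-1727 - \frac{6755911}{563}} = \sqrt{- \frac{7728212}{563}} = \frac{2 i \sqrt{1087745839}}{563}$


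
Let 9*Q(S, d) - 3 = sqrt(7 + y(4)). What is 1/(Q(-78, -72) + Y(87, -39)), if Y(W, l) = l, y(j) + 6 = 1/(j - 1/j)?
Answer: -46980/1816541 - 9*sqrt(285)/1816541 ≈ -0.025946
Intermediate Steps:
y(j) = -6 + 1/(j - 1/j)
Q(S, d) = 1/3 + sqrt(285)/135 (Q(S, d) = 1/3 + sqrt(7 + (6 + 4 - 6*4**2)/(-1 + 4**2))/9 = 1/3 + sqrt(7 + (6 + 4 - 6*16)/(-1 + 16))/9 = 1/3 + sqrt(7 + (6 + 4 - 96)/15)/9 = 1/3 + sqrt(7 + (1/15)*(-86))/9 = 1/3 + sqrt(7 - 86/15)/9 = 1/3 + sqrt(19/15)/9 = 1/3 + (sqrt(285)/15)/9 = 1/3 + sqrt(285)/135)
1/(Q(-78, -72) + Y(87, -39)) = 1/((1/3 + sqrt(285)/135) - 39) = 1/(-116/3 + sqrt(285)/135)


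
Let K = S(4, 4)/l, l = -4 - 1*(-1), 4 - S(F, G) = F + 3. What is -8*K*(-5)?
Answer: 40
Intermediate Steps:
S(F, G) = 1 - F (S(F, G) = 4 - (F + 3) = 4 - (3 + F) = 4 + (-3 - F) = 1 - F)
l = -3 (l = -4 + 1 = -3)
K = 1 (K = (1 - 1*4)/(-3) = (1 - 4)*(-⅓) = -3*(-⅓) = 1)
-8*K*(-5) = -8*1*(-5) = -8*(-5) = 40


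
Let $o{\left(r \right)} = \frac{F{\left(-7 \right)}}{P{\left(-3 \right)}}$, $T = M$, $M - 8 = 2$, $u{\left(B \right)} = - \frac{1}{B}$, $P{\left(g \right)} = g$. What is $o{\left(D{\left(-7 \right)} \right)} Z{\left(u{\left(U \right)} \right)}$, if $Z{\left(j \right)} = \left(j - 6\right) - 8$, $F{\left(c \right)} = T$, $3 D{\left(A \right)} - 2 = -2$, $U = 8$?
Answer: $\frac{565}{12} \approx 47.083$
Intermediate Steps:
$D{\left(A \right)} = 0$ ($D{\left(A \right)} = \frac{2}{3} + \frac{1}{3} \left(-2\right) = \frac{2}{3} - \frac{2}{3} = 0$)
$M = 10$ ($M = 8 + 2 = 10$)
$T = 10$
$F{\left(c \right)} = 10$
$Z{\left(j \right)} = -14 + j$ ($Z{\left(j \right)} = \left(-6 + j\right) - 8 = -14 + j$)
$o{\left(r \right)} = - \frac{10}{3}$ ($o{\left(r \right)} = \frac{10}{-3} = 10 \left(- \frac{1}{3}\right) = - \frac{10}{3}$)
$o{\left(D{\left(-7 \right)} \right)} Z{\left(u{\left(U \right)} \right)} = - \frac{10 \left(-14 - \frac{1}{8}\right)}{3} = \left(- \frac{10}{3}\right) \left(- \frac{113}{8}\right) = \frac{565}{12}$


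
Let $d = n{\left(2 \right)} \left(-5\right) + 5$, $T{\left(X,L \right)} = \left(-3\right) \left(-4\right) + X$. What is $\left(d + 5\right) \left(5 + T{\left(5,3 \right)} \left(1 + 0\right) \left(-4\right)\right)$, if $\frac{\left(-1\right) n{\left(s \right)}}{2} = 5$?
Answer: $-3780$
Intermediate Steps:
$T{\left(X,L \right)} = 12 + X$
$n{\left(s \right)} = -10$ ($n{\left(s \right)} = \left(-2\right) 5 = -10$)
$d = 55$ ($d = \left(-10\right) \left(-5\right) + 5 = 50 + 5 = 55$)
$\left(d + 5\right) \left(5 + T{\left(5,3 \right)} \left(1 + 0\right) \left(-4\right)\right) = \left(55 + 5\right) \left(5 + \left(12 + 5\right) \left(1 + 0\right) \left(-4\right)\right) = 60 \left(5 + 17 \cdot 1 \left(-4\right)\right) = 60 \left(5 + 17 \left(-4\right)\right) = 60 \left(5 - 68\right) = 60 \left(-63\right) = -3780$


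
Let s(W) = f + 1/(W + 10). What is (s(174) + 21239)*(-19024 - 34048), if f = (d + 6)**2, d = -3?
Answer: -25936505322/23 ≈ -1.1277e+9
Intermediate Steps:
f = 9 (f = (-3 + 6)**2 = 3**2 = 9)
s(W) = 9 + 1/(10 + W) (s(W) = 9 + 1/(W + 10) = 9 + 1/(10 + W))
(s(174) + 21239)*(-19024 - 34048) = ((91 + 9*174)/(10 + 174) + 21239)*(-19024 - 34048) = ((91 + 1566)/184 + 21239)*(-53072) = ((1/184)*1657 + 21239)*(-53072) = (1657/184 + 21239)*(-53072) = (3909633/184)*(-53072) = -25936505322/23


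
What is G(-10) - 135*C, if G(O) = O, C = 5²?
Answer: -3385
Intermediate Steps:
C = 25
G(-10) - 135*C = -10 - 135*25 = -10 - 3375 = -3385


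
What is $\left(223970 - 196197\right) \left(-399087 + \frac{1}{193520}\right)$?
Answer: $- \frac{2144945345905747}{193520} \approx -1.1084 \cdot 10^{10}$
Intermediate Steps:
$\left(223970 - 196197\right) \left(-399087 + \frac{1}{193520}\right) = 27773 \left(-399087 + \frac{1}{193520}\right) = 27773 \left(- \frac{77231316239}{193520}\right) = - \frac{2144945345905747}{193520}$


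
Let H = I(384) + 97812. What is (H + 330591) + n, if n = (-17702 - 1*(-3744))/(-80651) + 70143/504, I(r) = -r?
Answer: 5801274987967/13549368 ≈ 4.2816e+5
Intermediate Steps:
H = 97428 (H = -1*384 + 97812 = -384 + 97812 = 97428)
n = 1888045975/13549368 (n = (-17702 + 3744)*(-1/80651) + 70143*(1/504) = -13958*(-1/80651) + 23381/168 = 13958/80651 + 23381/168 = 1888045975/13549368 ≈ 139.35)
(H + 330591) + n = (97428 + 330591) + 1888045975/13549368 = 428019 + 1888045975/13549368 = 5801274987967/13549368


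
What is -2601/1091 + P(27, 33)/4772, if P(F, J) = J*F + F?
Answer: -5705217/2603126 ≈ -2.1917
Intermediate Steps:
P(F, J) = F + F*J (P(F, J) = F*J + F = F + F*J)
-2601/1091 + P(27, 33)/4772 = -2601/1091 + (27*(1 + 33))/4772 = -2601*1/1091 + (27*34)*(1/4772) = -2601/1091 + 918*(1/4772) = -2601/1091 + 459/2386 = -5705217/2603126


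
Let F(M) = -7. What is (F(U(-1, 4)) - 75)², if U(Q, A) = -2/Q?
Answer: 6724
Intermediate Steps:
(F(U(-1, 4)) - 75)² = (-7 - 75)² = (-82)² = 6724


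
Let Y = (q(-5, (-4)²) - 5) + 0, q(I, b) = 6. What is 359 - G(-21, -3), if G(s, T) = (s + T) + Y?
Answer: 382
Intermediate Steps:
Y = 1 (Y = (6 - 5) + 0 = 1 + 0 = 1)
G(s, T) = 1 + T + s (G(s, T) = (s + T) + 1 = (T + s) + 1 = 1 + T + s)
359 - G(-21, -3) = 359 - (1 - 3 - 21) = 359 - 1*(-23) = 359 + 23 = 382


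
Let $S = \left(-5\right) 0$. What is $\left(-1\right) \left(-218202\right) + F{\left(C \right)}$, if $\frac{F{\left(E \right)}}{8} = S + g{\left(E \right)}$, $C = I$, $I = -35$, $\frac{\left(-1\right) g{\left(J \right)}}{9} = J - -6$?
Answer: $220290$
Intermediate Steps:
$g{\left(J \right)} = -54 - 9 J$ ($g{\left(J \right)} = - 9 \left(J - -6\right) = - 9 \left(J + 6\right) = - 9 \left(6 + J\right) = -54 - 9 J$)
$S = 0$
$C = -35$
$F{\left(E \right)} = -432 - 72 E$ ($F{\left(E \right)} = 8 \left(0 - \left(54 + 9 E\right)\right) = 8 \left(-54 - 9 E\right) = -432 - 72 E$)
$\left(-1\right) \left(-218202\right) + F{\left(C \right)} = \left(-1\right) \left(-218202\right) - -2088 = 218202 + \left(-432 + 2520\right) = 218202 + 2088 = 220290$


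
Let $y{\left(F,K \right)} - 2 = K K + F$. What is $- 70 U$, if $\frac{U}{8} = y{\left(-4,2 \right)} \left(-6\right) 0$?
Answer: $0$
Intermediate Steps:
$y{\left(F,K \right)} = 2 + F + K^{2}$ ($y{\left(F,K \right)} = 2 + \left(K K + F\right) = 2 + \left(K^{2} + F\right) = 2 + \left(F + K^{2}\right) = 2 + F + K^{2}$)
$U = 0$ ($U = 8 \left(2 - 4 + 2^{2}\right) \left(-6\right) 0 = 8 \left(2 - 4 + 4\right) \left(-6\right) 0 = 8 \cdot 2 \left(-6\right) 0 = 8 \left(\left(-12\right) 0\right) = 8 \cdot 0 = 0$)
$- 70 U = \left(-70\right) 0 = 0$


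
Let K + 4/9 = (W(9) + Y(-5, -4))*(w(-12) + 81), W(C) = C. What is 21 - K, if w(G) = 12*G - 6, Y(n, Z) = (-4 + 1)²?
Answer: 11371/9 ≈ 1263.4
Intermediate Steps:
Y(n, Z) = 9 (Y(n, Z) = (-3)² = 9)
w(G) = -6 + 12*G
K = -11182/9 (K = -4/9 + (9 + 9)*((-6 + 12*(-12)) + 81) = -4/9 + 18*((-6 - 144) + 81) = -4/9 + 18*(-150 + 81) = -4/9 + 18*(-69) = -4/9 - 1242 = -11182/9 ≈ -1242.4)
21 - K = 21 - 1*(-11182/9) = 21 + 11182/9 = 11371/9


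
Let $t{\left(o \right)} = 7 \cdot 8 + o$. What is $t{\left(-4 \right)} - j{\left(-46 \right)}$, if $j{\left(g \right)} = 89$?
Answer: $-37$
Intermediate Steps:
$t{\left(o \right)} = 56 + o$
$t{\left(-4 \right)} - j{\left(-46 \right)} = \left(56 - 4\right) - 89 = 52 - 89 = -37$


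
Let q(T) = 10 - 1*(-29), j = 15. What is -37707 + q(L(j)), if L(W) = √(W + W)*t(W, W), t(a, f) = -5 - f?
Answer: -37668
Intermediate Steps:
L(W) = √2*√W*(-5 - W) (L(W) = √(W + W)*(-5 - W) = √(2*W)*(-5 - W) = (√2*√W)*(-5 - W) = √2*√W*(-5 - W))
q(T) = 39 (q(T) = 10 + 29 = 39)
-37707 + q(L(j)) = -37707 + 39 = -37668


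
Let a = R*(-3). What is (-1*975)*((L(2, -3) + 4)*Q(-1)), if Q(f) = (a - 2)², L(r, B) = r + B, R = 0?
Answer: -11700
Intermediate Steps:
a = 0 (a = 0*(-3) = 0)
L(r, B) = B + r
Q(f) = 4 (Q(f) = (0 - 2)² = (-2)² = 4)
(-1*975)*((L(2, -3) + 4)*Q(-1)) = (-1*975)*(((-3 + 2) + 4)*4) = -975*(-1 + 4)*4 = -2925*4 = -975*12 = -11700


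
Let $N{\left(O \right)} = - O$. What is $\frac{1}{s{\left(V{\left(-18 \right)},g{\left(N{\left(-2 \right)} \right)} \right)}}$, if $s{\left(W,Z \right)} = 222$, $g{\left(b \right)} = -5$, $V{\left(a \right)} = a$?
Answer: $\frac{1}{222} \approx 0.0045045$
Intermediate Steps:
$\frac{1}{s{\left(V{\left(-18 \right)},g{\left(N{\left(-2 \right)} \right)} \right)}} = \frac{1}{222}$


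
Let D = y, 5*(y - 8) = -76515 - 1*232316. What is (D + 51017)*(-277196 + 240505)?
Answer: 1970526846/5 ≈ 3.9411e+8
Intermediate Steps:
y = -308791/5 (y = 8 + (-76515 - 1*232316)/5 = 8 + (-76515 - 232316)/5 = 8 + (⅕)*(-308831) = 8 - 308831/5 = -308791/5 ≈ -61758.)
D = -308791/5 ≈ -61758.
(D + 51017)*(-277196 + 240505) = (-308791/5 + 51017)*(-277196 + 240505) = -53706/5*(-36691) = 1970526846/5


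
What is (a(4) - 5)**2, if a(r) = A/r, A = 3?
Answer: 289/16 ≈ 18.063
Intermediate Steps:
a(r) = 3/r
(a(4) - 5)**2 = (3/4 - 5)**2 = (-17/4)**2 = 289/16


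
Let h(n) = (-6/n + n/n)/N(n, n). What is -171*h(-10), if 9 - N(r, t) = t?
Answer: -72/5 ≈ -14.400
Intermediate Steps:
N(r, t) = 9 - t
h(n) = (1 - 6/n)/(9 - n) (h(n) = (-6/n + n/n)/(9 - n) = (-6/n + 1)/(9 - n) = (1 - 6/n)/(9 - n))
-171*h(-10) = -171*(6 - 1*(-10))/((-10)*(-9 - 10)) = -(-171)*(6 + 10)/(10*(-19)) = -(-171)*(-1)*16/(10*19) = -171*8/95 = -72/5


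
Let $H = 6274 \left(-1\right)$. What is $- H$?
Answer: $6274$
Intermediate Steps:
$H = -6274$
$- H = \left(-1\right) \left(-6274\right) = 6274$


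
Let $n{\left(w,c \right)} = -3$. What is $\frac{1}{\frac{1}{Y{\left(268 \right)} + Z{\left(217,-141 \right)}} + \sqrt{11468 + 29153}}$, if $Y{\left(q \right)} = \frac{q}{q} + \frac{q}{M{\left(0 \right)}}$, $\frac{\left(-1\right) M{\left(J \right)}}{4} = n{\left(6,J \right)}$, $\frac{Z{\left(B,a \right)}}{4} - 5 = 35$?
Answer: $- \frac{1650}{12287852491} + \frac{2117500 \sqrt{829}}{12287852491} \approx 0.0049615$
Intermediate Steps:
$Z{\left(B,a \right)} = 160$ ($Z{\left(B,a \right)} = 20 + 4 \cdot 35 = 20 + 140 = 160$)
$M{\left(J \right)} = 12$ ($M{\left(J \right)} = \left(-4\right) \left(-3\right) = 12$)
$Y{\left(q \right)} = 1 + \frac{q}{12}$ ($Y{\left(q \right)} = \frac{q}{q} + \frac{q}{12} = 1 + q \frac{1}{12} = 1 + \frac{q}{12}$)
$\frac{1}{\frac{1}{Y{\left(268 \right)} + Z{\left(217,-141 \right)}} + \sqrt{11468 + 29153}} = \frac{1}{\frac{1}{\left(1 + \frac{1}{12} \cdot 268\right) + 160} + \sqrt{11468 + 29153}} = \frac{1}{\frac{1}{\left(1 + \frac{67}{3}\right) + 160} + \sqrt{40621}} = \frac{1}{\frac{1}{\frac{70}{3} + 160} + 7 \sqrt{829}} = \frac{1}{\frac{1}{\frac{550}{3}} + 7 \sqrt{829}} = \frac{1}{\frac{3}{550} + 7 \sqrt{829}}$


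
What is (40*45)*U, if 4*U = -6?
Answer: -2700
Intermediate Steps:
U = -3/2 (U = (¼)*(-6) = -3/2 ≈ -1.5000)
(40*45)*U = (40*45)*(-3/2) = 1800*(-3/2) = -2700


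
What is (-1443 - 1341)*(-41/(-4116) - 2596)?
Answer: 2478942040/343 ≈ 7.2272e+6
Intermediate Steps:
(-1443 - 1341)*(-41/(-4116) - 2596) = -2784*(-41*(-1/4116) - 2596) = -2784*(41/4116 - 2596) = -2784*(-10685095/4116) = 2478942040/343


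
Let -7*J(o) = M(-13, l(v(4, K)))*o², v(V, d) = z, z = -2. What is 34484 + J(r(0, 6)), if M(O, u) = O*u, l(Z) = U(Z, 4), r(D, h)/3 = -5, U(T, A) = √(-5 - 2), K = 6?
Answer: 34484 + 2925*I*√7/7 ≈ 34484.0 + 1105.5*I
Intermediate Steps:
v(V, d) = -2
U(T, A) = I*√7 (U(T, A) = √(-7) = I*√7)
r(D, h) = -15 (r(D, h) = 3*(-5) = -15)
l(Z) = I*√7
J(o) = 13*I*√7*o²/7 (J(o) = -(-13*I*√7)*o²/7 = -(-13)*I*√7*o²/7 = 13*I*√7*o²/7)
34484 + J(r(0, 6)) = 34484 + (13/7)*I*√7*(-15)² = 34484 + (13/7)*I*√7*225 = 34484 + 2925*I*√7/7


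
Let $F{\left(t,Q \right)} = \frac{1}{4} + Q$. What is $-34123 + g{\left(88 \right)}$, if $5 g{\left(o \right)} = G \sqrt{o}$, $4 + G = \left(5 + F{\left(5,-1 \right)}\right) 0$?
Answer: $-34123 - \frac{8 \sqrt{22}}{5} \approx -34131.0$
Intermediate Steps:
$F{\left(t,Q \right)} = \frac{1}{4} + Q$
$G = -4$ ($G = -4 + \left(5 + \left(\frac{1}{4} - 1\right)\right) 0 = -4 + \left(5 - \frac{3}{4}\right) 0 = -4 + \frac{17}{4} \cdot 0 = -4 + 0 = -4$)
$g{\left(o \right)} = - \frac{4 \sqrt{o}}{5}$ ($g{\left(o \right)} = \frac{\left(-4\right) \sqrt{o}}{5} = - \frac{4 \sqrt{o}}{5}$)
$-34123 + g{\left(88 \right)} = -34123 - \frac{4 \sqrt{88}}{5} = -34123 - \frac{4 \cdot 2 \sqrt{22}}{5} = -34123 - \frac{8 \sqrt{22}}{5}$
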